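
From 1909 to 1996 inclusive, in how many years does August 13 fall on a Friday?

Track August 13's weekday year by year (advancing +1, or +2 across a Feb 29):
  1909: Fri ✓  1910: Sat (+1)  1911: Sun (+1)  1912: Tue (+2)  1913: Wed (+1)
  1914: Thu (+1)  1915: Fri (+1) ✓  1916: Sun (+2)  1917: Mon (+1)  1918: Tue (+1)
  1919: Wed (+1)  1920: Fri (+2) ✓  1921: Sat (+1)  1922: Sun (+1)  … (60 more years) …
  1983: Sat (+1)  1984: Mon (+2)  1985: Tue (+1)  1986: Wed (+1)  1987: Thu (+1)
  1988: Sat (+2)  1989: Sun (+1)  1990: Mon (+1)  1991: Tue (+1)  1992: Thu (+2)
  1993: Fri (+1) ✓  1994: Sat (+1)  1995: Sun (+1)  1996: Tue (+2)
Friday years: 1909, 1915, 1920, 1926, 1937, 1943, 1948, 1954, 1965, 1971, 1976, 1982, 1993 — 13 in total.

13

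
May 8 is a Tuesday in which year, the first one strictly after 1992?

From one year to the next, a fixed date's weekday advances by 1, or by 2 when a Feb 29 lies between the two dates.
1992: May 8 is Friday.
1993: Saturday (+1)
1994: Sunday (+1)
1995: Monday (+1)
1996: Wednesday (+2)
1997: Thursday (+1)
1998: Friday (+1)
1999: Saturday (+1)
2000: Monday (+2)
2001: Tuesday (+1)
May 8 falls on a Tuesday in 2001.

2001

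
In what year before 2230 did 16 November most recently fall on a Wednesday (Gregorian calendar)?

2225

From one year to the next, a fixed date's weekday advances by 1, or by 2 when a Feb 29 lies between the two dates.
2230: November 16 is Tuesday.
2229: Monday (−1)
2228: Sunday (−1)
2227: Friday (−2)
2226: Thursday (−1)
2225: Wednesday (−1)
16 November falls on a Wednesday in 2225.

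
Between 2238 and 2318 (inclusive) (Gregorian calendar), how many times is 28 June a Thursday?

12

Track 28 June's weekday year by year (advancing +1, or +2 across a Feb 29):
  2238: Thu ✓  2239: Fri (+1)  2240: Sun (+2)  2241: Mon (+1)  2242: Tue (+1)
  2243: Wed (+1)  2244: Fri (+2)  2245: Sat (+1)  2246: Sun (+1)  2247: Mon (+1)
  2248: Wed (+2)  2249: Thu (+1) ✓  2250: Fri (+1)  2251: Sat (+1)  … (53 more years) …
  2305: Wed (+1)  2306: Thu (+1) ✓  2307: Fri (+1)  2308: Sun (+2)  2309: Mon (+1)
  2310: Tue (+1)  2311: Wed (+1)  2312: Fri (+2)  2313: Sat (+1)  2314: Sun (+1)
  2315: Mon (+1)  2316: Wed (+2)  2317: Thu (+1) ✓  2318: Fri (+1)
Thursday years: 2238, 2249, 2255, 2260, 2266, 2277, 2283, 2288, 2294, 2300, 2306, 2317 — 12 in total.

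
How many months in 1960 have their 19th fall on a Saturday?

2

Check the 19th of each month of 1960: Jan 19: Tue, Feb 19: Fri, Mar 19: Sat, Apr 19: Tue, May 19: Thu, Jun 19: Sun, Jul 19: Tue, Aug 19: Fri, Sep 19: Mon, Oct 19: Wed, Nov 19: Sat, Dec 19: Mon.
Saturday occurs in March, November — 2 months.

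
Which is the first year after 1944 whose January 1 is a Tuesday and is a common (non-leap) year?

1946

Jan 1 advances by 2 weekdays after a leap year and by 1 after a common year.
1944: Jan 1 is Saturday (leap).
1945: Monday
1946: Tuesday
1946 begins on a Tuesday and is a common year.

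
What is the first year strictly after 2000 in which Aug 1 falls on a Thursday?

From one year to the next, a fixed date's weekday advances by 1, or by 2 when a Feb 29 lies between the two dates.
2000: August 1 is Tuesday.
2001: Wednesday (+1)
2002: Thursday (+1)
Aug 1 falls on a Thursday in 2002.

2002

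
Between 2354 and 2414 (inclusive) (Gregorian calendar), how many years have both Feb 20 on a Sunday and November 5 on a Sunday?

Check each year's weekday for Feb 20 and November 5:
  2354: Sat/Fri  2355: Sun/Sat  2356: Mon/Mon  2357: Wed/Tue  2358: Thu/Wed  2359: Fri/Thu  2360: Sat/Sat  2361: Mon/Sun  2362: Tue/Mon  2363: Wed/Tue  2364: Thu/Thu  2365: Sat/Fri  2366: Sun/Sat  2367: Mon/Sun  …(33 more)…  2401: Tue/Mon  2402: Wed/Tue  2403: Thu/Wed  2404: Fri/Fri  2405: Sun/Sat  2406: Mon/Sun  2407: Tue/Mon  2408: Wed/Wed  2409: Fri/Thu  2410: Sat/Fri  2411: Sun/Sat  2412: Mon/Mon  2413: Wed/Tue  2414: Thu/Wed
Both conditions hold in: 2372, 2400 — 2.

2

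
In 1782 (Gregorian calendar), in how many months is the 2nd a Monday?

2

Check the 2nd of each month of 1782: Jan 2: Wed, Feb 2: Sat, Mar 2: Sat, Apr 2: Tue, May 2: Thu, Jun 2: Sun, Jul 2: Tue, Aug 2: Fri, Sep 2: Mon, Oct 2: Wed, Nov 2: Sat, Dec 2: Mon.
Monday occurs in September, December — 2 months.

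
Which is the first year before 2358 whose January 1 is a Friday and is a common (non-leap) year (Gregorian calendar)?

2354

Jan 1 advances by 2 weekdays after a leap year and by 1 after a common year.
2358: Jan 1 is Wednesday.
2357: Tuesday
2356: Sunday (leap)
2355: Saturday
2354: Friday
2354 begins on a Friday and is a common year.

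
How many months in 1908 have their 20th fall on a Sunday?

Check the 20th of each month of 1908: Jan 20: Mon, Feb 20: Thu, Mar 20: Fri, Apr 20: Mon, May 20: Wed, Jun 20: Sat, Jul 20: Mon, Aug 20: Thu, Sep 20: Sun, Oct 20: Tue, Nov 20: Fri, Dec 20: Sun.
Sunday occurs in September, December — 2 months.

2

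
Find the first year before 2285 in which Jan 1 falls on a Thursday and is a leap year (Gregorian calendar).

2280

Jan 1 advances by 2 weekdays after a leap year and by 1 after a common year.
2285: Jan 1 is Thursday.
2284: Tuesday (leap)
2283: Monday
2282: Sunday
2281: Saturday
2280: Thursday (leap)
2280 begins on a Thursday and is a leap year.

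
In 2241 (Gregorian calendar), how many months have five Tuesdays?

4

A month of length L has five Tuesdays iff its first Tuesday is on day ≤ L−28 (so day 1–3 in a 31-day month, 1–2 in a 30-day month, day 1 in a leap February).
Checking each month of 2241: Jan starts Fri (31d); Feb starts Mon (28d); Mar starts Mon (31d) ✓; Apr starts Thu (30d); May starts Sat (31d); Jun starts Tue (30d) ✓; Jul starts Thu (31d); Aug starts Sun (31d) ✓; Sep starts Wed (30d); Oct starts Fri (31d); Nov starts Mon (30d) ✓; Dec starts Wed (31d).
Five-Tuesday months: March, June, August, November → 4.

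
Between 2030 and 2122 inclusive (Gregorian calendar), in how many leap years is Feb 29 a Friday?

Leap years in 2030–2122: 22 of them.
Feb 29 weekday advances by 5 (mod 7) from one leap year to the next four years later (or differs when a century non-leap intervenes).
Leap-day weekdays: 2032:Sun 2036:Fri✓ 2040:Wed 2044:Mon 2048:Sat 2052:Thu 2056:Tue 2060:Sun 2064:Fri✓ 2068:Wed 2072:Mon 2076:Sat 2080:Thu 2084:Tue 2088:Sun 2092:Fri✓ 2096:Wed 2104:Fri✓ 2108:Wed 2112:Mon 2116:Sat 2120:Thu
Friday: 2036, 2064, 2092, 2104 → 4.

4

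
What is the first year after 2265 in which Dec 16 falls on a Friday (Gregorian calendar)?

2270

From one year to the next, a fixed date's weekday advances by 1, or by 2 when a Feb 29 lies between the two dates.
2265: December 16 is Saturday.
2266: Sunday (+1)
2267: Monday (+1)
2268: Wednesday (+2)
2269: Thursday (+1)
2270: Friday (+1)
Dec 16 falls on a Friday in 2270.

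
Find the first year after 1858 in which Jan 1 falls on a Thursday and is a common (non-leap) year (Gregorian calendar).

Jan 1 advances by 2 weekdays after a leap year and by 1 after a common year.
1858: Jan 1 is Friday.
1859: Saturday
1860: Sunday (leap)
1861: Tuesday
1862: Wednesday
1863: Thursday
1863 begins on a Thursday and is a common year.

1863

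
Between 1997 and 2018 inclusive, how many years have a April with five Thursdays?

6

April has 30 days; it has five Thursdays when Thursday falls among the first (month-length − 28) days — i.e. when April 1 is one of Thursday/Wednesday.
April 1 by year: 1997:Tue 1998:Wed✓ 1999:Thu✓ 2000:Sat 2001:Sun 2002:Mon 2003:Tue 2004:Thu✓ 2005:Fri 2006:Sat 2007:Sun 2008:Tue 2009:Wed✓ 2010:Thu✓ 2011:Fri 2012:Sun 2013:Mon 2014:Tue 2015:Wed✓ 2016:Fri 2017:Sat 2018:Sun
Years with five Thursdays: 1998, 1999, 2004, 2009, 2010, 2015 → 6.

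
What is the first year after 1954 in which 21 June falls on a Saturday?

From one year to the next, a fixed date's weekday advances by 1, or by 2 when a Feb 29 lies between the two dates.
1954: June 21 is Monday.
1955: Tuesday (+1)
1956: Thursday (+2)
1957: Friday (+1)
1958: Saturday (+1)
21 June falls on a Saturday in 1958.

1958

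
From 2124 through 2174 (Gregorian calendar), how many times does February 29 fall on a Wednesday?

2

Leap years in 2124–2174: 13 of them.
Feb 29 weekday advances by 5 (mod 7) from one leap year to the next four years later (or differs when a century non-leap intervenes).
Leap-day weekdays: 2124:Tue 2128:Sun 2132:Fri 2136:Wed✓ 2140:Mon 2144:Sat 2148:Thu 2152:Tue 2156:Sun 2160:Fri 2164:Wed✓ 2168:Mon 2172:Sat
Wednesday: 2136, 2164 → 2.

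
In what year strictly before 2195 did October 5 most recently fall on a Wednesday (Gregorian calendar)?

2191

From one year to the next, a fixed date's weekday advances by 1, or by 2 when a Feb 29 lies between the two dates.
2195: October 5 is Monday.
2194: Sunday (−1)
2193: Saturday (−1)
2192: Friday (−1)
2191: Wednesday (−2)
October 5 falls on a Wednesday in 2191.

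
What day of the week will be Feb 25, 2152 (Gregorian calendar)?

Friday

January 1, 2152 is a Saturday.
February 25 is day 56 of the year, i.e. 55 days after Jan 1.
55 mod 7 = 6, so advance 6 weekdays from Saturday: Friday.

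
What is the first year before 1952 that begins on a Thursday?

Jan 1 advances by 2 weekdays after a leap year and by 1 after a common year.
1952: Jan 1 is Tuesday (leap).
1951: Monday
1950: Sunday
1949: Saturday
1948: Thursday (leap)
1948 begins on a Thursday

1948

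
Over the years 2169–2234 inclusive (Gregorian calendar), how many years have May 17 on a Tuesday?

Track May 17's weekday year by year (advancing +1, or +2 across a Feb 29):
  2169: Wed  2170: Thu (+1)  2171: Fri (+1)  2172: Sun (+2)  2173: Mon (+1)
  2174: Tue (+1) ✓  2175: Wed (+1)  2176: Fri (+2)  2177: Sat (+1)  2178: Sun (+1)
  2179: Mon (+1)  2180: Wed (+2)  2181: Thu (+1)  2182: Fri (+1)  … (38 more years) …
  2221: Thu (+1)  2222: Fri (+1)  2223: Sat (+1)  2224: Mon (+2)  2225: Tue (+1) ✓
  2226: Wed (+1)  2227: Thu (+1)  2228: Sat (+2)  2229: Sun (+1)  2230: Mon (+1)
  2231: Tue (+1) ✓  2232: Thu (+2)  2233: Fri (+1)  2234: Sat (+1)
Tuesday years: 2174, 2185, 2191, 2196, 2203, 2208, 2214, 2225, 2231 — 9 in total.

9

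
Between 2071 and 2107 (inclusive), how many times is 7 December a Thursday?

Track 7 December's weekday year by year (advancing +1, or +2 across a Feb 29):
  2071: Mon  2072: Wed (+2)  2073: Thu (+1) ✓  2074: Fri (+1)  2075: Sat (+1)
  2076: Mon (+2)  2077: Tue (+1)  2078: Wed (+1)  2079: Thu (+1) ✓  2080: Sat (+2)
  2081: Sun (+1)  2082: Mon (+1)  2083: Tue (+1)  2084: Thu (+2) ✓  … (9 more years) …
  2094: Tue (+1)  2095: Wed (+1)  2096: Fri (+2)  2097: Sat (+1)  2098: Sun (+1)
  2099: Mon (+1)  2100: Tue (+1)  2101: Wed (+1)  2102: Thu (+1) ✓  2103: Fri (+1)
  2104: Sun (+2)  2105: Mon (+1)  2106: Tue (+1)  2107: Wed (+1)
Thursday years: 2073, 2079, 2084, 2090, 2102 — 5 in total.

5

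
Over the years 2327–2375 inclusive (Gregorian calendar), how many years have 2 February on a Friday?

Track 2 February's weekday year by year (advancing +1, or +2 across a Feb 29):
  2327: Wed  2328: Thu (+1)  2329: Sat (+2)  2330: Sun (+1)  2331: Mon (+1)
  2332: Tue (+1)  2333: Thu (+2)  2334: Fri (+1) ✓  2335: Sat (+1)  2336: Sun (+1)
  2337: Tue (+2)  2338: Wed (+1)  2339: Thu (+1)  2340: Fri (+1) ✓  … (21 more years) …
  2362: Fri (+1) ✓  2363: Sat (+1)  2364: Sun (+1)  2365: Tue (+2)  2366: Wed (+1)
  2367: Thu (+1)  2368: Fri (+1) ✓  2369: Sun (+2)  2370: Mon (+1)  2371: Tue (+1)
  2372: Wed (+1)  2373: Fri (+2) ✓  2374: Sat (+1)  2375: Sun (+1)
Friday years: 2334, 2340, 2345, 2351, 2362, 2368, 2373 — 7 in total.

7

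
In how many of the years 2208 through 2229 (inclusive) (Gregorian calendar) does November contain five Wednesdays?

7

November has 30 days; it has five Wednesdays when Wednesday falls among the first (month-length − 28) days — i.e. when November 1 is one of Wednesday/Tuesday.
November 1 by year: 2208:Tue✓ 2209:Wed✓ 2210:Thu 2211:Fri 2212:Sun 2213:Mon 2214:Tue✓ 2215:Wed✓ 2216:Fri 2217:Sat 2218:Sun 2219:Mon 2220:Wed✓ 2221:Thu 2222:Fri 2223:Sat 2224:Mon 2225:Tue✓ 2226:Wed✓ 2227:Thu 2228:Sat 2229:Sun
Years with five Wednesdays: 2208, 2209, 2214, 2215, 2220, 2225, 2226 → 7.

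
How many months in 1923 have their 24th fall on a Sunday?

1

Check the 24th of each month of 1923: Jan 24: Wed, Feb 24: Sat, Mar 24: Sat, Apr 24: Tue, May 24: Thu, Jun 24: Sun, Jul 24: Tue, Aug 24: Fri, Sep 24: Mon, Oct 24: Wed, Nov 24: Sat, Dec 24: Mon.
Sunday occurs in June — 1 month.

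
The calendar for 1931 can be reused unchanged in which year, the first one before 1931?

1925

Two years share a calendar iff Jan 1 falls on the same weekday and both are leap or both are common. 1931: Jan 1 is Thursday, common year.
1930: Jan 1 Wednesday, common
1929: Jan 1 Tuesday, common
1928: Jan 1 Sunday, leap
1927: Jan 1 Saturday, common
1926: Jan 1 Friday, common
1925: Jan 1 Thursday, common
1925 matches on both conditions.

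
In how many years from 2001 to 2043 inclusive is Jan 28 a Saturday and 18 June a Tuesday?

Check each year's weekday for Jan 28 and 18 June:
  2001: Sun/Mon  2002: Mon/Tue  2003: Tue/Wed  2004: Wed/Fri  2005: Fri/Sat  2006: Sat/Sun  2007: Sun/Mon  2008: Mon/Wed  2009: Wed/Thu  2010: Thu/Fri  2011: Fri/Sat  2012: Sat/Mon  2013: Mon/Tue  2014: Tue/Wed  …(15 more)…  2030: Mon/Tue  2031: Tue/Wed  2032: Wed/Fri  2033: Fri/Sat  2034: Sat/Sun  2035: Sun/Mon  2036: Mon/Wed  2037: Wed/Thu  2038: Thu/Fri  2039: Fri/Sat  2040: Sat/Mon  2041: Mon/Tue  2042: Tue/Wed  2043: Wed/Thu
Both conditions hold in: no year — 0.

0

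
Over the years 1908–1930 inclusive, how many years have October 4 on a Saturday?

4

Track October 4's weekday year by year (advancing +1, or +2 across a Feb 29):
  1908: Sun  1909: Mon (+1)  1910: Tue (+1)  1911: Wed (+1)  1912: Fri (+2)
  1913: Sat (+1) ✓  1914: Sun (+1)  1915: Mon (+1)  1916: Wed (+2)  1917: Thu (+1)
  1918: Fri (+1)  1919: Sat (+1) ✓  1920: Mon (+2)  1921: Tue (+1)  1922: Wed (+1)
  1923: Thu (+1)  1924: Sat (+2) ✓  1925: Sun (+1)  1926: Mon (+1)  1927: Tue (+1)
  1928: Thu (+2)  1929: Fri (+1)  1930: Sat (+1) ✓
Saturday years: 1913, 1919, 1924, 1930 — 4 in total.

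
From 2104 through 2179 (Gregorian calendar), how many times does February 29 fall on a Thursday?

Leap years in 2104–2179: 19 of them.
Feb 29 weekday advances by 5 (mod 7) from one leap year to the next four years later (or differs when a century non-leap intervenes).
Leap-day weekdays: 2104:Fri 2108:Wed 2112:Mon 2116:Sat 2120:Thu✓ 2124:Tue 2128:Sun 2132:Fri 2136:Wed 2140:Mon 2144:Sat 2148:Thu✓ 2152:Tue 2156:Sun 2160:Fri 2164:Wed 2168:Mon 2172:Sat 2176:Thu✓
Thursday: 2120, 2148, 2176 → 3.

3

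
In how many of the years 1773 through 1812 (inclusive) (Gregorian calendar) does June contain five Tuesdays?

11

June has 30 days; it has five Tuesdays when Tuesday falls among the first (month-length − 28) days — i.e. when June 1 is one of Tuesday/Monday.
June 1 by year: 1773:Tue✓ 1774:Wed 1775:Thu 1776:Sat 1777:Sun 1778:Mon✓ 1779:Tue✓ 1780:Thu 1781:Fri 1782:Sat 1783:Sun 1784:Tue✓ 1785:Wed 1786:Thu 1787:Fri …(10 more)… 1798:Fri 1799:Sat 1800:Sun 1801:Mon✓ 1802:Tue✓ 1803:Wed 1804:Fri 1805:Sat 1806:Sun 1807:Mon✓ 1808:Wed 1809:Thu 1810:Fri 1811:Sat 1812:Mon✓
Years with five Tuesdays: 1773, 1778, 1779, 1784, 1789, 1790, 1795, 1801, 1802, 1807, 1812 → 11.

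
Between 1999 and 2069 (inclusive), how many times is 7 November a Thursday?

10

Track 7 November's weekday year by year (advancing +1, or +2 across a Feb 29):
  1999: Sun  2000: Tue (+2)  2001: Wed (+1)  2002: Thu (+1) ✓  2003: Fri (+1)
  2004: Sun (+2)  2005: Mon (+1)  2006: Tue (+1)  2007: Wed (+1)  2008: Fri (+2)
  2009: Sat (+1)  2010: Sun (+1)  2011: Mon (+1)  2012: Wed (+2)  … (43 more years) …
  2056: Tue (+2)  2057: Wed (+1)  2058: Thu (+1) ✓  2059: Fri (+1)  2060: Sun (+2)
  2061: Mon (+1)  2062: Tue (+1)  2063: Wed (+1)  2064: Fri (+2)  2065: Sat (+1)
  2066: Sun (+1)  2067: Mon (+1)  2068: Wed (+2)  2069: Thu (+1) ✓
Thursday years: 2002, 2013, 2019, 2024, 2030, 2041, 2047, 2052, 2058, 2069 — 10 in total.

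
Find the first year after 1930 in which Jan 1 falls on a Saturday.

Jan 1 advances by 2 weekdays after a leap year and by 1 after a common year.
1930: Jan 1 is Wednesday.
1931: Thursday
1932: Friday (leap)
1933: Sunday
1934: Monday
1935: Tuesday
1936: Wednesday (leap)
1937: Friday
1938: Saturday
1938 begins on a Saturday

1938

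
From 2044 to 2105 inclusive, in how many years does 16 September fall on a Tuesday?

9

Track 16 September's weekday year by year (advancing +1, or +2 across a Feb 29):
  2044: Fri  2045: Sat (+1)  2046: Sun (+1)  2047: Mon (+1)  2048: Wed (+2)
  2049: Thu (+1)  2050: Fri (+1)  2051: Sat (+1)  2052: Mon (+2)  2053: Tue (+1) ✓
  2054: Wed (+1)  2055: Thu (+1)  2056: Sat (+2)  2057: Sun (+1)  … (34 more years) …
  2092: Tue (+2) ✓  2093: Wed (+1)  2094: Thu (+1)  2095: Fri (+1)  2096: Sun (+2)
  2097: Mon (+1)  2098: Tue (+1) ✓  2099: Wed (+1)  2100: Thu (+1)  2101: Fri (+1)
  2102: Sat (+1)  2103: Sun (+1)  2104: Tue (+2) ✓  2105: Wed (+1)
Tuesday years: 2053, 2059, 2064, 2070, 2081, 2087, 2092, 2098, 2104 — 9 in total.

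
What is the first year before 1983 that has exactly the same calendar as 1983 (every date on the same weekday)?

Two years share a calendar iff Jan 1 falls on the same weekday and both are leap or both are common. 1983: Jan 1 is Saturday, common year.
1982: Jan 1 Friday, common
1981: Jan 1 Thursday, common
1980: Jan 1 Tuesday, leap
1979: Jan 1 Monday, common
1978: Jan 1 Sunday, common
1977: Jan 1 Saturday, common
1977 matches on both conditions.

1977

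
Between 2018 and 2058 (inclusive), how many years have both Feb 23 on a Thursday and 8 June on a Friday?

1

Check each year's weekday for Feb 23 and 8 June:
  2018: Fri/Fri  2019: Sat/Sat  2020: Sun/Mon  2021: Tue/Tue  2022: Wed/Wed  2023: Thu/Thu  2024: Fri/Sat  2025: Sun/Sun  2026: Mon/Mon  2027: Tue/Tue  2028: Wed/Thu  2029: Fri/Fri  2030: Sat/Sat  2031: Sun/Sun  …(13 more)…  2045: Thu/Thu  2046: Fri/Fri  2047: Sat/Sat  2048: Sun/Mon  2049: Tue/Tue  2050: Wed/Wed  2051: Thu/Thu  2052: Fri/Sat  2053: Sun/Sun  2054: Mon/Mon  2055: Tue/Tue  2056: Wed/Thu  2057: Fri/Fri  2058: Sat/Sat
Both conditions hold in: 2040 — 1.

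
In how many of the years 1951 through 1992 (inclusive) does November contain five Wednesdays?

November has 30 days; it has five Wednesdays when Wednesday falls among the first (month-length − 28) days — i.e. when November 1 is one of Wednesday/Tuesday.
November 1 by year: 1951:Thu 1952:Sat 1953:Sun 1954:Mon 1955:Tue✓ 1956:Thu 1957:Fri 1958:Sat 1959:Sun 1960:Tue✓ 1961:Wed✓ 1962:Thu 1963:Fri 1964:Sun 1965:Mon …(12 more)… 1978:Wed✓ 1979:Thu 1980:Sat 1981:Sun 1982:Mon 1983:Tue✓ 1984:Thu 1985:Fri 1986:Sat 1987:Sun 1988:Tue✓ 1989:Wed✓ 1990:Thu 1991:Fri 1992:Sun
Years with five Wednesdays: 1955, 1960, 1961, 1966, 1967, 1972, 1977, 1978, 1983, 1988, 1989 → 11.

11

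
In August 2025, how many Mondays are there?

August 2025 has 31 days and begins on Friday.
The first Monday is August 4.
Mondays fall on 4, 11, 18, 25 — that's 4.

4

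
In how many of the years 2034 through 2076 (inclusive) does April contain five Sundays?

April has 30 days; it has five Sundays when Sunday falls among the first (month-length − 28) days — i.e. when April 1 is one of Sunday/Saturday.
April 1 by year: 2034:Sat✓ 2035:Sun✓ 2036:Tue 2037:Wed 2038:Thu 2039:Fri 2040:Sun✓ 2041:Mon 2042:Tue 2043:Wed 2044:Fri 2045:Sat✓ 2046:Sun✓ 2047:Mon 2048:Wed …(13 more)… 2062:Sat✓ 2063:Sun✓ 2064:Tue 2065:Wed 2066:Thu 2067:Fri 2068:Sun✓ 2069:Mon 2070:Tue 2071:Wed 2072:Fri 2073:Sat✓ 2074:Sun✓ 2075:Mon 2076:Wed
Years with five Sundays: 2034, 2035, 2040, 2045, 2046, 2051, 2056, 2057, 2062, 2063, 2068, 2073, 2074 → 13.

13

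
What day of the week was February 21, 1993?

Sunday

January 1, 1993 is a Friday.
February 21 is day 52 of the year, i.e. 51 days after Jan 1.
51 mod 7 = 2, so advance 2 weekdays from Friday: Sunday.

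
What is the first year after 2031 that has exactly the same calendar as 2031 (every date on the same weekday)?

Two years share a calendar iff Jan 1 falls on the same weekday and both are leap or both are common. 2031: Jan 1 is Wednesday, common year.
2032: Jan 1 Thursday, leap
2033: Jan 1 Saturday, common
2034: Jan 1 Sunday, common
2035: Jan 1 Monday, common
2036: Jan 1 Tuesday, leap
2037: Jan 1 Thursday, common
2038: Jan 1 Friday, common
2039: Jan 1 Saturday, common
2040: Jan 1 Sunday, leap
2041: Jan 1 Tuesday, common
2042: Jan 1 Wednesday, common
2042 matches on both conditions.

2042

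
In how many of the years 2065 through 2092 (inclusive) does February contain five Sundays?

February has 28 days (29 in leap years); it has five Sundays when Sunday falls among the first (month-length − 28) days — i.e. when February 1 is Sunday in a leap year (never in a common year).
February 1 by year: 2065:Sun 2066:Mon 2067:Tue 2068:Wed 2069:Fri 2070:Sat 2071:Sun 2072:Mon 2073:Wed 2074:Thu 2075:Fri 2076:Sat 2077:Mon 2078:Tue 2079:Wed 2080:Thu 2081:Sat 2082:Sun 2083:Mon 2084:Tue 2085:Thu 2086:Fri 2087:Sat 2088:Sun✓ 2089:Tue 2090:Wed 2091:Thu 2092:Fri
Years with five Sundays: 2088 → 1.

1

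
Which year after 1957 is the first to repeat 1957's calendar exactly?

1963

Two years share a calendar iff Jan 1 falls on the same weekday and both are leap or both are common. 1957: Jan 1 is Tuesday, common year.
1958: Jan 1 Wednesday, common
1959: Jan 1 Thursday, common
1960: Jan 1 Friday, leap
1961: Jan 1 Sunday, common
1962: Jan 1 Monday, common
1963: Jan 1 Tuesday, common
1963 matches on both conditions.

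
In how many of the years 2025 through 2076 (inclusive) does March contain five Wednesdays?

21

March has 31 days; it has five Wednesdays when Wednesday falls among the first (month-length − 28) days — i.e. when March 1 is one of Wednesday/Tuesday/Monday.
March 1 by year: 2025:Sat 2026:Sun 2027:Mon✓ 2028:Wed✓ 2029:Thu 2030:Fri 2031:Sat 2032:Mon✓ 2033:Tue✓ 2034:Wed✓ 2035:Thu 2036:Sat 2037:Sun 2038:Mon✓ 2039:Tue✓ …(22 more)… 2062:Wed✓ 2063:Thu 2064:Sat 2065:Sun 2066:Mon✓ 2067:Tue✓ 2068:Thu 2069:Fri 2070:Sat 2071:Sun 2072:Tue✓ 2073:Wed✓ 2074:Thu 2075:Fri 2076:Sun
Years with five Wednesdays: 2027, 2028, 2032, 2033, 2034, 2038, 2039, 2044, 2045, 2049, 2050, 2051, 2055, 2056, 2060, 2061, 2062, 2066, 2067, 2072, 2073 → 21.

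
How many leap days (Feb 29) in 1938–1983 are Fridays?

Leap years in 1938–1983: 11 of them.
Feb 29 weekday advances by 5 (mod 7) from one leap year to the next four years later (or differs when a century non-leap intervenes).
Leap-day weekdays: 1940:Thu 1944:Tue 1948:Sun 1952:Fri✓ 1956:Wed 1960:Mon 1964:Sat 1968:Thu 1972:Tue 1976:Sun 1980:Fri✓
Friday: 1952, 1980 → 2.

2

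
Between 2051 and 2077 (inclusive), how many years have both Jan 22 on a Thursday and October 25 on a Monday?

Check each year's weekday for Jan 22 and October 25:
  2051: Sun/Wed  2052: Mon/Fri  2053: Wed/Sat  2054: Thu/Sun  2055: Fri/Mon  2056: Sat/Wed  2057: Mon/Thu  2058: Tue/Fri  2059: Wed/Sat  2060: Thu/Mon ✓  2061: Sat/Tue  2062: Sun/Wed  2063: Mon/Thu  2064: Tue/Sat  2065: Thu/Sun  2066: Fri/Mon  2067: Sat/Tue  2068: Sun/Thu  2069: Tue/Fri  2070: Wed/Sat  2071: Thu/Sun  2072: Fri/Tue  2073: Sun/Wed  2074: Mon/Thu  2075: Tue/Fri  2076: Wed/Sun  2077: Fri/Mon
Both conditions hold in: 2060 — 1.

1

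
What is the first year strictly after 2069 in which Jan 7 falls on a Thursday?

From one year to the next, a fixed date's weekday advances by 1, or by 2 when a Feb 29 lies between the two dates.
2069: January 7 is Monday.
2070: Tuesday (+1)
2071: Wednesday (+1)
2072: Thursday (+1)
Jan 7 falls on a Thursday in 2072.

2072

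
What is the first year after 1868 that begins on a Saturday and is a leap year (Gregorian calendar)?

1876

Jan 1 advances by 2 weekdays after a leap year and by 1 after a common year.
1868: Jan 1 is Wednesday (leap).
1869: Friday
1870: Saturday
1871: Sunday
1872: Monday (leap)
1873: Wednesday
1874: Thursday
1875: Friday
1876: Saturday (leap)
1876 begins on a Saturday and is a leap year.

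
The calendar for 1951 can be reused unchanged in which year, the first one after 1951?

Two years share a calendar iff Jan 1 falls on the same weekday and both are leap or both are common. 1951: Jan 1 is Monday, common year.
1952: Jan 1 Tuesday, leap
1953: Jan 1 Thursday, common
1954: Jan 1 Friday, common
1955: Jan 1 Saturday, common
1956: Jan 1 Sunday, leap
1957: Jan 1 Tuesday, common
1958: Jan 1 Wednesday, common
1959: Jan 1 Thursday, common
1960: Jan 1 Friday, leap
1961: Jan 1 Sunday, common
1962: Jan 1 Monday, common
1962 matches on both conditions.

1962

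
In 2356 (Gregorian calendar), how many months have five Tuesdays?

4

A month of length L has five Tuesdays iff its first Tuesday is on day ≤ L−28 (so day 1–3 in a 31-day month, 1–2 in a 30-day month, day 1 in a leap February).
Checking each month of 2356: Jan starts Sun (31d) ✓; Feb starts Wed (29d); Mar starts Thu (31d); Apr starts Sun (30d); May starts Tue (31d) ✓; Jun starts Fri (30d); Jul starts Sun (31d) ✓; Aug starts Wed (31d); Sep starts Sat (30d); Oct starts Mon (31d) ✓; Nov starts Thu (30d); Dec starts Sat (31d).
Five-Tuesday months: January, May, July, October → 4.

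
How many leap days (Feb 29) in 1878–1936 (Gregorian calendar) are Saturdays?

3

Leap years in 1878–1936: 14 of them.
Feb 29 weekday advances by 5 (mod 7) from one leap year to the next four years later (or differs when a century non-leap intervenes).
Leap-day weekdays: 1880:Sun 1884:Fri 1888:Wed 1892:Mon 1896:Sat✓ 1904:Mon 1908:Sat✓ 1912:Thu 1916:Tue 1920:Sun 1924:Fri 1928:Wed 1932:Mon 1936:Sat✓
Saturday: 1896, 1908, 1936 → 3.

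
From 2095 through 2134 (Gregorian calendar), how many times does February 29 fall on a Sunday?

Leap years in 2095–2134: 9 of them.
Feb 29 weekday advances by 5 (mod 7) from one leap year to the next four years later (or differs when a century non-leap intervenes).
Leap-day weekdays: 2096:Wed 2104:Fri 2108:Wed 2112:Mon 2116:Sat 2120:Thu 2124:Tue 2128:Sun✓ 2132:Fri
Sunday: 2128 → 1.

1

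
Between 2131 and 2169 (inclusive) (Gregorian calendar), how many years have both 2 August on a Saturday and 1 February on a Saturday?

Check each year's weekday for 2 August and 1 February:
  2131: Thu/Thu  2132: Sat/Fri  2133: Sun/Sun  2134: Mon/Mon  2135: Tue/Tue  2136: Thu/Wed  2137: Fri/Fri  2138: Sat/Sat ✓  2139: Sun/Sun  2140: Tue/Mon  2141: Wed/Wed  2142: Thu/Thu  2143: Fri/Fri  2144: Sun/Sat  …(11 more)…  2156: Mon/Sun  2157: Tue/Tue  2158: Wed/Wed  2159: Thu/Thu  2160: Sat/Fri  2161: Sun/Sun  2162: Mon/Mon  2163: Tue/Tue  2164: Thu/Wed  2165: Fri/Fri  2166: Sat/Sat ✓  2167: Sun/Sun  2168: Tue/Mon  2169: Wed/Wed
Both conditions hold in: 2138, 2149, 2155, 2166 — 4.

4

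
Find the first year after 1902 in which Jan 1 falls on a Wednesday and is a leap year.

Jan 1 advances by 2 weekdays after a leap year and by 1 after a common year.
1902: Jan 1 is Wednesday.
1903: Thursday
1904: Friday (leap)
1905: Sunday
1906: Monday
1907: Tuesday
1908: Wednesday (leap)
1908 begins on a Wednesday and is a leap year.

1908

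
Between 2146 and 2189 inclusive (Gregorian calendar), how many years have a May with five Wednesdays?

May has 31 days; it has five Wednesdays when Wednesday falls among the first (month-length − 28) days — i.e. when May 1 is one of Wednesday/Tuesday/Monday.
May 1 by year: 2146:Sun 2147:Mon✓ 2148:Wed✓ 2149:Thu 2150:Fri 2151:Sat 2152:Mon✓ 2153:Tue✓ 2154:Wed✓ 2155:Thu 2156:Sat 2157:Sun 2158:Mon✓ 2159:Tue✓ 2160:Thu …(14 more)… 2175:Mon✓ 2176:Wed✓ 2177:Thu 2178:Fri 2179:Sat 2180:Mon✓ 2181:Tue✓ 2182:Wed✓ 2183:Thu 2184:Sat 2185:Sun 2186:Mon✓ 2187:Tue✓ 2188:Thu 2189:Fri
Years with five Wednesdays: 2147, 2148, 2152, 2153, 2154, 2158, 2159, 2164, 2165, 2169, 2170, 2171, 2175, 2176, 2180, 2181, 2182, 2186, 2187 → 19.

19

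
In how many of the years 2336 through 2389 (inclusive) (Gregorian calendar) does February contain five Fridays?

2

February has 28 days (29 in leap years); it has five Fridays when Friday falls among the first (month-length − 28) days — i.e. when February 1 is Friday in a leap year (never in a common year).
February 1 by year: 2336:Sat 2337:Mon 2338:Tue 2339:Wed 2340:Thu 2341:Sat 2342:Sun 2343:Mon 2344:Tue 2345:Thu 2346:Fri 2347:Sat 2348:Sun 2349:Tue 2350:Wed …(24 more)… 2375:Sat 2376:Sun 2377:Tue 2378:Wed 2379:Thu 2380:Fri✓ 2381:Sun 2382:Mon 2383:Tue 2384:Wed 2385:Fri 2386:Sat 2387:Sun 2388:Mon 2389:Wed
Years with five Fridays: 2352, 2380 → 2.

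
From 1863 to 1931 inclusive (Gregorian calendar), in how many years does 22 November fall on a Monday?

9

Track 22 November's weekday year by year (advancing +1, or +2 across a Feb 29):
  1863: Sun  1864: Tue (+2)  1865: Wed (+1)  1866: Thu (+1)  1867: Fri (+1)
  1868: Sun (+2)  1869: Mon (+1) ✓  1870: Tue (+1)  1871: Wed (+1)  1872: Fri (+2)
  1873: Sat (+1)  1874: Sun (+1)  1875: Mon (+1) ✓  1876: Wed (+2)  … (41 more years) …
  1918: Fri (+1)  1919: Sat (+1)  1920: Mon (+2) ✓  1921: Tue (+1)  1922: Wed (+1)
  1923: Thu (+1)  1924: Sat (+2)  1925: Sun (+1)  1926: Mon (+1) ✓  1927: Tue (+1)
  1928: Thu (+2)  1929: Fri (+1)  1930: Sat (+1)  1931: Sun (+1)
Monday years: 1869, 1875, 1880, 1886, 1897, 1909, 1915, 1920, 1926 — 9 in total.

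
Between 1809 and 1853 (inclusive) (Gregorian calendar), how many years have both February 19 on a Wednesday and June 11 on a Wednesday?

Check each year's weekday for February 19 and June 11:
  1809: Sun/Sun  1810: Mon/Mon  1811: Tue/Tue  1812: Wed/Thu  1813: Fri/Fri  1814: Sat/Sat  1815: Sun/Sun  1816: Mon/Tue  1817: Wed/Wed ✓  1818: Thu/Thu  1819: Fri/Fri  1820: Sat/Sun  1821: Mon/Mon  1822: Tue/Tue  …(17 more)…  1840: Wed/Thu  1841: Fri/Fri  1842: Sat/Sat  1843: Sun/Sun  1844: Mon/Tue  1845: Wed/Wed ✓  1846: Thu/Thu  1847: Fri/Fri  1848: Sat/Sun  1849: Mon/Mon  1850: Tue/Tue  1851: Wed/Wed ✓  1852: Thu/Fri  1853: Sat/Sat
Both conditions hold in: 1817, 1823, 1834, 1845, 1851 — 5.

5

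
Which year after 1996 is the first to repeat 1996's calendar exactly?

2024

Two years share a calendar iff Jan 1 falls on the same weekday and both are leap or both are common. 1996: Jan 1 is Monday, leap year.
1997: Jan 1 Wednesday, common
1998: Jan 1 Thursday, common
1999: Jan 1 Friday, common
2000: Jan 1 Saturday, leap
2001: Jan 1 Monday, common
2002: Jan 1 Tuesday, common
2003: Jan 1 Wednesday, common
2004: Jan 1 Thursday, leap
2005: Jan 1 Saturday, common
2006: Jan 1 Sunday, common
2007: Jan 1 Monday, common
2008: Jan 1 Tuesday, leap
2009: Jan 1 Thursday, common
2010: Jan 1 Friday, common
2011: Jan 1 Saturday, common
2012: Jan 1 Sunday, leap
2013: Jan 1 Tuesday, common
2014: Jan 1 Wednesday, common
2015: Jan 1 Thursday, common
2016: Jan 1 Friday, leap
2017: Jan 1 Sunday, common
2018: Jan 1 Monday, common
2019: Jan 1 Tuesday, common
2020: Jan 1 Wednesday, leap
2021: Jan 1 Friday, common
2022: Jan 1 Saturday, common
2023: Jan 1 Sunday, common
2024: Jan 1 Monday, leap
2024 matches on both conditions.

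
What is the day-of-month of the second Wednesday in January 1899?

January 1, 1899 is a Sunday, so the first Wednesday is the 4th.
The second Wednesday is 4 + 7 = 11.

11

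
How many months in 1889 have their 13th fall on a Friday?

Check the 13th of each month of 1889: Jan 13: Sun, Feb 13: Wed, Mar 13: Wed, Apr 13: Sat, May 13: Mon, Jun 13: Thu, Jul 13: Sat, Aug 13: Tue, Sep 13: Fri, Oct 13: Sun, Nov 13: Wed, Dec 13: Fri.
Friday occurs in September, December — 2 months.

2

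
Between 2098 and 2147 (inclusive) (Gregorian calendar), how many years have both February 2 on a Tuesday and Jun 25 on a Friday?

Check each year's weekday for February 2 and Jun 25:
  2098: Sun/Wed  2099: Mon/Thu  2100: Tue/Fri ✓  2101: Wed/Sat  2102: Thu/Sun  2103: Fri/Mon  2104: Sat/Wed  2105: Mon/Thu  2106: Tue/Fri ✓  2107: Wed/Sat  2108: Thu/Mon  2109: Sat/Tue  2110: Sun/Wed  2111: Mon/Thu  …(22 more)…  2134: Tue/Fri ✓  2135: Wed/Sat  2136: Thu/Mon  2137: Sat/Tue  2138: Sun/Wed  2139: Mon/Thu  2140: Tue/Sat  2141: Thu/Sun  2142: Fri/Mon  2143: Sat/Tue  2144: Sun/Thu  2145: Tue/Fri ✓  2146: Wed/Sat  2147: Thu/Sun
Both conditions hold in: 2100, 2106, 2117, 2123, 2134, 2145 — 6.

6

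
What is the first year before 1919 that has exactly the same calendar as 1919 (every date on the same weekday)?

Two years share a calendar iff Jan 1 falls on the same weekday and both are leap or both are common. 1919: Jan 1 is Wednesday, common year.
1918: Jan 1 Tuesday, common
1917: Jan 1 Monday, common
1916: Jan 1 Saturday, leap
1915: Jan 1 Friday, common
1914: Jan 1 Thursday, common
1913: Jan 1 Wednesday, common
1913 matches on both conditions.

1913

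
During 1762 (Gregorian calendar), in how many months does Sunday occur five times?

4

A month of length L has five Sundays iff its first Sunday is on day ≤ L−28 (so day 1–3 in a 31-day month, 1–2 in a 30-day month, day 1 in a leap February).
Checking each month of 1762: Jan starts Fri (31d) ✓; Feb starts Mon (28d); Mar starts Mon (31d); Apr starts Thu (30d); May starts Sat (31d) ✓; Jun starts Tue (30d); Jul starts Thu (31d); Aug starts Sun (31d) ✓; Sep starts Wed (30d); Oct starts Fri (31d) ✓; Nov starts Mon (30d); Dec starts Wed (31d).
Five-Sunday months: January, May, August, October → 4.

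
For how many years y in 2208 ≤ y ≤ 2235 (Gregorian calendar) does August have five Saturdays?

August has 31 days; it has five Saturdays when Saturday falls among the first (month-length − 28) days — i.e. when August 1 is one of Saturday/Friday/Thursday.
August 1 by year: 2208:Mon 2209:Tue 2210:Wed 2211:Thu✓ 2212:Sat✓ 2213:Sun 2214:Mon 2215:Tue 2216:Thu✓ 2217:Fri✓ 2218:Sat✓ 2219:Sun 2220:Tue 2221:Wed 2222:Thu✓ 2223:Fri✓ 2224:Sun 2225:Mon 2226:Tue 2227:Wed 2228:Fri✓ 2229:Sat✓ 2230:Sun 2231:Mon 2232:Wed 2233:Thu✓ 2234:Fri✓ 2235:Sat✓
Years with five Saturdays: 2211, 2212, 2216, 2217, 2218, 2222, 2223, 2228, 2229, 2233, 2234, 2235 → 12.

12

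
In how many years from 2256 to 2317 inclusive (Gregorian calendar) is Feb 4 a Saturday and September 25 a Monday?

7

Check each year's weekday for Feb 4 and September 25:
  2256: Mon/Thu  2257: Wed/Fri  2258: Thu/Sat  2259: Fri/Sun  2260: Sat/Tue  2261: Mon/Wed  2262: Tue/Thu  2263: Wed/Fri  2264: Thu/Sun  2265: Sat/Mon ✓  2266: Sun/Tue  2267: Mon/Wed  2268: Tue/Fri  2269: Thu/Sat  …(34 more)…  2304: Thu/Sun  2305: Sat/Mon ✓  2306: Sun/Tue  2307: Mon/Wed  2308: Tue/Fri  2309: Thu/Sat  2310: Fri/Sun  2311: Sat/Mon ✓  2312: Sun/Wed  2313: Tue/Thu  2314: Wed/Fri  2315: Thu/Sat  2316: Fri/Mon  2317: Sun/Tue
Both conditions hold in: 2265, 2271, 2282, 2293, 2299, 2305, 2311 — 7.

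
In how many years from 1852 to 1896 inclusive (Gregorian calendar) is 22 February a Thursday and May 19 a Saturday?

Check each year's weekday for 22 February and May 19:
  1852: Sun/Wed  1853: Tue/Thu  1854: Wed/Fri  1855: Thu/Sat ✓  1856: Fri/Mon  1857: Sun/Tue  1858: Mon/Wed  1859: Tue/Thu  1860: Wed/Sat  1861: Fri/Sun  1862: Sat/Mon  1863: Sun/Tue  1864: Mon/Thu  1865: Wed/Fri  …(17 more)…  1883: Thu/Sat ✓  1884: Fri/Mon  1885: Sun/Tue  1886: Mon/Wed  1887: Tue/Thu  1888: Wed/Sat  1889: Fri/Sun  1890: Sat/Mon  1891: Sun/Tue  1892: Mon/Thu  1893: Wed/Fri  1894: Thu/Sat ✓  1895: Fri/Sun  1896: Sat/Tue
Both conditions hold in: 1855, 1866, 1877, 1883, 1894 — 5.

5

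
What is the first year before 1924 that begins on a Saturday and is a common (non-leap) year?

Jan 1 advances by 2 weekdays after a leap year and by 1 after a common year.
1924: Jan 1 is Tuesday (leap).
1923: Monday
1922: Sunday
1921: Saturday
1921 begins on a Saturday and is a common year.

1921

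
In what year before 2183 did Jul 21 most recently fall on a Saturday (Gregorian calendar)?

2181

From one year to the next, a fixed date's weekday advances by 1, or by 2 when a Feb 29 lies between the two dates.
2183: July 21 is Monday.
2182: Sunday (−1)
2181: Saturday (−1)
Jul 21 falls on a Saturday in 2181.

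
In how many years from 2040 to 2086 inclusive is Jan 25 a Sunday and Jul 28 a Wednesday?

1

Check each year's weekday for Jan 25 and Jul 28:
  2040: Wed/Sat  2041: Fri/Sun  2042: Sat/Mon  2043: Sun/Tue  2044: Mon/Thu  2045: Wed/Fri  2046: Thu/Sat  2047: Fri/Sun  2048: Sat/Tue  2049: Mon/Wed  2050: Tue/Thu  2051: Wed/Fri  2052: Thu/Sun  2053: Sat/Mon  …(19 more)…  2073: Wed/Fri  2074: Thu/Sat  2075: Fri/Sun  2076: Sat/Tue  2077: Mon/Wed  2078: Tue/Thu  2079: Wed/Fri  2080: Thu/Sun  2081: Sat/Mon  2082: Sun/Tue  2083: Mon/Wed  2084: Tue/Fri  2085: Thu/Sat  2086: Fri/Sun
Both conditions hold in: 2060 — 1.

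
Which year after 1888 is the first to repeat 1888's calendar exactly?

1928

Two years share a calendar iff Jan 1 falls on the same weekday and both are leap or both are common. 1888: Jan 1 is Sunday, leap year.
1889: Jan 1 Tuesday, common
1890: Jan 1 Wednesday, common
1891: Jan 1 Thursday, common
1892: Jan 1 Friday, leap
1893: Jan 1 Sunday, common
1894: Jan 1 Monday, common
1895: Jan 1 Tuesday, common
1896: Jan 1 Wednesday, leap
1897: Jan 1 Friday, common
1898: Jan 1 Saturday, common
1899: Jan 1 Sunday, common
1900: Jan 1 Monday, common
1901: Jan 1 Tuesday, common
1902: Jan 1 Wednesday, common
1903: Jan 1 Thursday, common
1904: Jan 1 Friday, leap
1905: Jan 1 Sunday, common
1906: Jan 1 Monday, common
1907: Jan 1 Tuesday, common
1908: Jan 1 Wednesday, leap
1909: Jan 1 Friday, common
1910: Jan 1 Saturday, common
1911: Jan 1 Sunday, common
1912: Jan 1 Monday, leap
1913: Jan 1 Wednesday, common
1914: Jan 1 Thursday, common
1915: Jan 1 Friday, common
1916: Jan 1 Saturday, leap
1917: Jan 1 Monday, common
1918: Jan 1 Tuesday, common
1919: Jan 1 Wednesday, common
1920: Jan 1 Thursday, leap
1921: Jan 1 Saturday, common
1922: Jan 1 Sunday, common
1923: Jan 1 Monday, common
1924: Jan 1 Tuesday, leap
1925: Jan 1 Thursday, common
1926: Jan 1 Friday, common
1927: Jan 1 Saturday, common
1928: Jan 1 Sunday, leap
1928 matches on both conditions.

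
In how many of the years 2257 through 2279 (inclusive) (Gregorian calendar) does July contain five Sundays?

July has 31 days; it has five Sundays when Sunday falls among the first (month-length − 28) days — i.e. when July 1 is one of Sunday/Saturday/Friday.
July 1 by year: 2257:Wed 2258:Thu 2259:Fri✓ 2260:Sun✓ 2261:Mon 2262:Tue 2263:Wed 2264:Fri✓ 2265:Sat✓ 2266:Sun✓ 2267:Mon 2268:Wed 2269:Thu 2270:Fri✓ 2271:Sat✓ 2272:Mon 2273:Tue 2274:Wed 2275:Thu 2276:Sat✓ 2277:Sun✓ 2278:Mon 2279:Tue
Years with five Sundays: 2259, 2260, 2264, 2265, 2266, 2270, 2271, 2276, 2277 → 9.

9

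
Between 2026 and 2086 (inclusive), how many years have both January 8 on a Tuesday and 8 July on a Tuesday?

2

Check each year's weekday for January 8 and 8 July:
  2026: Thu/Wed  2027: Fri/Thu  2028: Sat/Sat  2029: Mon/Sun  2030: Tue/Mon  2031: Wed/Tue  2032: Thu/Thu  2033: Sat/Fri  2034: Sun/Sat  2035: Mon/Sun  2036: Tue/Tue ✓  2037: Thu/Wed  2038: Fri/Thu  2039: Sat/Fri  …(33 more)…  2073: Sun/Sat  2074: Mon/Sun  2075: Tue/Mon  2076: Wed/Wed  2077: Fri/Thu  2078: Sat/Fri  2079: Sun/Sat  2080: Mon/Mon  2081: Wed/Tue  2082: Thu/Wed  2083: Fri/Thu  2084: Sat/Sat  2085: Mon/Sun  2086: Tue/Mon
Both conditions hold in: 2036, 2064 — 2.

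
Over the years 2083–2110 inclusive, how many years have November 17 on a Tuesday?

Track November 17's weekday year by year (advancing +1, or +2 across a Feb 29):
  2083: Wed  2084: Fri (+2)  2085: Sat (+1)  2086: Sun (+1)  2087: Mon (+1)
  2088: Wed (+2)  2089: Thu (+1)  2090: Fri (+1)  2091: Sat (+1)  2092: Mon (+2)
  2093: Tue (+1) ✓  2094: Wed (+1)  2095: Thu (+1)  2096: Sat (+2)  2097: Sun (+1)
  2098: Mon (+1)  2099: Tue (+1) ✓  2100: Wed (+1)  2101: Thu (+1)  2102: Fri (+1)
  2103: Sat (+1)  2104: Mon (+2)  2105: Tue (+1) ✓  2106: Wed (+1)  2107: Thu (+1)
  2108: Sat (+2)  2109: Sun (+1)  2110: Mon (+1)
Tuesday years: 2093, 2099, 2105 — 3 in total.

3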